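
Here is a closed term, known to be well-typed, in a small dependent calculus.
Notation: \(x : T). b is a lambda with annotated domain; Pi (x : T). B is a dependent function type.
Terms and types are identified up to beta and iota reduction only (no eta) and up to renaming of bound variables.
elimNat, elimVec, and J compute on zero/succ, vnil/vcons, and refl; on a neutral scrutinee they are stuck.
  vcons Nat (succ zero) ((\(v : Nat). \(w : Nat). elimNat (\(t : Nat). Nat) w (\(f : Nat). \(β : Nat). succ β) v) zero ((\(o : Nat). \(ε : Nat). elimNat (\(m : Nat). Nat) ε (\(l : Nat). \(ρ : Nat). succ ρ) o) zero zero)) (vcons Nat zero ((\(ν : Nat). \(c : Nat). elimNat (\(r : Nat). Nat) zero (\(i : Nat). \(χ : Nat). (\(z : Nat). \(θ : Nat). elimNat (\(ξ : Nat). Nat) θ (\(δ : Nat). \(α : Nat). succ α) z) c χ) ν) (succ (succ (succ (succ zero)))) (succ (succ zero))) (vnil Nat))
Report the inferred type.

inferred type:
  Vec Nat (succ (succ zero))


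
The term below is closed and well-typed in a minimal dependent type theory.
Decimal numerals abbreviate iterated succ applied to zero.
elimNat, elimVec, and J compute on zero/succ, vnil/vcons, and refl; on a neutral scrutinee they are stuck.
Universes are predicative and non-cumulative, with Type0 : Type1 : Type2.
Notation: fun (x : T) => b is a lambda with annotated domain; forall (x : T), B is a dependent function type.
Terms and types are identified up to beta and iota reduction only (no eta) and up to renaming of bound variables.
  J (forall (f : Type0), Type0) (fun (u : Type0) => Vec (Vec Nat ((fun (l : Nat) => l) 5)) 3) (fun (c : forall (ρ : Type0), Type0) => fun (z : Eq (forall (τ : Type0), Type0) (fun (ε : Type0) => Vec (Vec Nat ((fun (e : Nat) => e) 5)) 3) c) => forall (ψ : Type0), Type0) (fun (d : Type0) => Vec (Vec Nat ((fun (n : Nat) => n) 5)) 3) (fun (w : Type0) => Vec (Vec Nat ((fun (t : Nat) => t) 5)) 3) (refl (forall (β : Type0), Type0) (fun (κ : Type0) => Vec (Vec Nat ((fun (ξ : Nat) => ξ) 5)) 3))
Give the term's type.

the term's type:
  forall (f : Type0), Type0


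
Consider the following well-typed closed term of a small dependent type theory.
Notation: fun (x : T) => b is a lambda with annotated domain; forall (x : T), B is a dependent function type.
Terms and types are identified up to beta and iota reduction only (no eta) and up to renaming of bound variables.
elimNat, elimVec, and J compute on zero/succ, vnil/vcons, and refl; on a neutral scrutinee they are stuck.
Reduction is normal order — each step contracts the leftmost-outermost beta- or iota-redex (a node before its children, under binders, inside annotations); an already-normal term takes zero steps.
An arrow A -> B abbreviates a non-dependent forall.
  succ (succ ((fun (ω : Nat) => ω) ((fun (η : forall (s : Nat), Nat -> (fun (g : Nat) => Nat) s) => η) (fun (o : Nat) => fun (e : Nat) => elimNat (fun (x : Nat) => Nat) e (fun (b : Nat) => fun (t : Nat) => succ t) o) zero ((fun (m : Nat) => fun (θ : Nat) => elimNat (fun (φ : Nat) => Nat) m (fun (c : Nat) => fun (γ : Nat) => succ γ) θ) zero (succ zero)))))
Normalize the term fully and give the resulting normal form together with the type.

normal form:
  succ (succ (succ zero))
the term's type:
  Nat


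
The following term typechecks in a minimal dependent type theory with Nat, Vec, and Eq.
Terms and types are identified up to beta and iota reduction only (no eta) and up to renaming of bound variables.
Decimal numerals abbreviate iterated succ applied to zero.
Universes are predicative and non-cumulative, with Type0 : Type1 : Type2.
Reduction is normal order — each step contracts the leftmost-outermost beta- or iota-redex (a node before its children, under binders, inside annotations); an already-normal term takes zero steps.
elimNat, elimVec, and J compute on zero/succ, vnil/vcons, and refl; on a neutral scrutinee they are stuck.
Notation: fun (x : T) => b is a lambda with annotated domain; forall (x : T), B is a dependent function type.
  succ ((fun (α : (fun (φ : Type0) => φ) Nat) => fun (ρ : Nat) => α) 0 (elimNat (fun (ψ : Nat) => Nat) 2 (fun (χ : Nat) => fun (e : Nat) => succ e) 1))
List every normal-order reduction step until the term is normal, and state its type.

normal-order reduction:
  succ ((fun (α : (fun (φ : Type0) => φ) Nat) => fun (ρ : Nat) => α) 0 (elimNat (fun (ψ : Nat) => Nat) 2 (fun (χ : Nat) => fun (e : Nat) => succ e) 1))
  ~> succ ((fun (α : Nat) => 0) (elimNat (fun (φ : Nat) => Nat) 2 (fun (ρ : Nat) => fun (ψ : Nat) => succ ψ) 1))
  ~> 1
type:
  Nat


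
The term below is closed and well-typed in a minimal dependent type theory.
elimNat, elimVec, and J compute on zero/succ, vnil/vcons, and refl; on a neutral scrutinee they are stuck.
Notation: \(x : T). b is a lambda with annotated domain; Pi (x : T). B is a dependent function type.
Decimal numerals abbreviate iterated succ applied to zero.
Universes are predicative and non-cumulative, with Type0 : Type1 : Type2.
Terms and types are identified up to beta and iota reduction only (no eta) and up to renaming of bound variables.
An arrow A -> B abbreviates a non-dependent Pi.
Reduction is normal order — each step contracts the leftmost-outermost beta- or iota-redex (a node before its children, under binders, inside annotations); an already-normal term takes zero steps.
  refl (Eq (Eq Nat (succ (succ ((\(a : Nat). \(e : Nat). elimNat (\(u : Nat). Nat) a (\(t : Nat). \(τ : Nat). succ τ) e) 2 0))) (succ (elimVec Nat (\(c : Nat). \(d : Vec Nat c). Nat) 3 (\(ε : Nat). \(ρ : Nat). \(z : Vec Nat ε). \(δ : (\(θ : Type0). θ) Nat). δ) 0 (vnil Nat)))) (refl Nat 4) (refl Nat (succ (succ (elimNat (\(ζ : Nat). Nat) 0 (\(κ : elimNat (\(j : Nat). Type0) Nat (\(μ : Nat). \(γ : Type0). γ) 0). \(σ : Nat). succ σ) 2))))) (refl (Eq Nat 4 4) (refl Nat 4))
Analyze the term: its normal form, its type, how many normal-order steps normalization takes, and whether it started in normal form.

normal form:
  refl (Eq (Eq Nat 4 4) (refl Nat 4) (refl Nat 4)) (refl (Eq Nat 4 4) (refl Nat 4))
the term's type:
  Eq (Eq (Eq Nat 4 4) (refl Nat 4) (refl Nat 4)) (refl (Eq Nat 4 4) (refl Nat 4)) (refl (Eq Nat 4 4) (refl Nat 4))
steps to reach normal form (normal order): 11
started in normal form: no
first redex: a beta-redex


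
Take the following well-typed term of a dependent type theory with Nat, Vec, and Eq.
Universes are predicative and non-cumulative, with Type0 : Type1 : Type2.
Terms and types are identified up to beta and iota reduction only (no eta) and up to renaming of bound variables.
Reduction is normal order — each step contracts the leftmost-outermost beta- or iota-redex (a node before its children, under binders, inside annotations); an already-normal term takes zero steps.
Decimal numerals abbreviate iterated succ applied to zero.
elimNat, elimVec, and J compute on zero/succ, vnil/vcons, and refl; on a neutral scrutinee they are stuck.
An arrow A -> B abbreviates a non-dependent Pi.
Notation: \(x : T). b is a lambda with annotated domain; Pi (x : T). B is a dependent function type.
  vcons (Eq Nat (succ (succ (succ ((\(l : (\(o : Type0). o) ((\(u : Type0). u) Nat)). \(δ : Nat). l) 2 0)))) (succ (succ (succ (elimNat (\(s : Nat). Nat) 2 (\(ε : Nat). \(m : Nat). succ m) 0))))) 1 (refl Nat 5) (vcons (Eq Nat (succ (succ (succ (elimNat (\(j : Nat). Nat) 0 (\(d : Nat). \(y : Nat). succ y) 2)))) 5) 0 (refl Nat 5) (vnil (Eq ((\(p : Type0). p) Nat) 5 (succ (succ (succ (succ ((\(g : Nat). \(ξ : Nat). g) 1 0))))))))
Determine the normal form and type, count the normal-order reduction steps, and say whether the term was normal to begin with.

reduced normal form:
  vcons (Eq Nat 5 5) 1 (refl Nat 5) (vcons (Eq Nat 5 5) 0 (refl Nat 5) (vnil (Eq Nat 5 5)))
the term's type:
  Vec (Eq Nat 5 5) 2
steps to reach normal form (normal order): 13
already normal: no
first redex: a beta-redex


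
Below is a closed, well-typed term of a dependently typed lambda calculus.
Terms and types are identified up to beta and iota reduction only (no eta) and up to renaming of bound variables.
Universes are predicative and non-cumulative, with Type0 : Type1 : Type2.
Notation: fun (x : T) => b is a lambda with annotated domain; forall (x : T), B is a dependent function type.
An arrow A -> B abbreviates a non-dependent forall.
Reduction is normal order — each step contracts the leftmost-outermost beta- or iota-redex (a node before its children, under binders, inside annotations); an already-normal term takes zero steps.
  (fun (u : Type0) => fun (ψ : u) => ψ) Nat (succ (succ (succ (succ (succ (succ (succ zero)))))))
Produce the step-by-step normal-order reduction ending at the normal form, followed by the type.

normal-order reduction sequence:
  (fun (u : Type0) => fun (ψ : u) => ψ) Nat (succ (succ (succ (succ (succ (succ (succ zero)))))))
  ~> (fun (u : Nat) => u) (succ (succ (succ (succ (succ (succ (succ zero)))))))
  ~> succ (succ (succ (succ (succ (succ (succ zero))))))
inferred type:
  Nat


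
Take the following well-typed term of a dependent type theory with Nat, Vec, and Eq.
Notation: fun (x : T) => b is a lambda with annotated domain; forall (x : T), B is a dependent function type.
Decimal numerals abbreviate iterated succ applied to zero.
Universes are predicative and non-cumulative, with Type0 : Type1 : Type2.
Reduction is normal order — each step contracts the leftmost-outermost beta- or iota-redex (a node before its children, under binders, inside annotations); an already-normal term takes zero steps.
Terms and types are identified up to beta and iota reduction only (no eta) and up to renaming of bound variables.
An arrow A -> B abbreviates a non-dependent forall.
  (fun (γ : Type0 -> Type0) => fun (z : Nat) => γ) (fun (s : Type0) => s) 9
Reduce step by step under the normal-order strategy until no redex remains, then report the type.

normal-order reduction sequence:
  (fun (γ : Type0 -> Type0) => fun (z : Nat) => γ) (fun (s : Type0) => s) 9
  ~> (fun (γ : Nat) => fun (z : Type0) => z) 9
  ~> fun (γ : Type0) => γ
type:
  Type0 -> Type0


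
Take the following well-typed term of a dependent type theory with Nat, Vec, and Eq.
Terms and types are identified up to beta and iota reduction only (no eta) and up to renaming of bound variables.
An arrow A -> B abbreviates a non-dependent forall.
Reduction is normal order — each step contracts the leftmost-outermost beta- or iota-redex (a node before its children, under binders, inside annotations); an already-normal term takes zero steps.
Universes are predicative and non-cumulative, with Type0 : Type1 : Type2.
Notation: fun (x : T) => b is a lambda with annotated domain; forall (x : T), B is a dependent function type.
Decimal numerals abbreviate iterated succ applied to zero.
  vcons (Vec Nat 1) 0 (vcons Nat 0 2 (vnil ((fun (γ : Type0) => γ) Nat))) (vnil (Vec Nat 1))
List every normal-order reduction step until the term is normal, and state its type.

normal-order reduction sequence:
  vcons (Vec Nat 1) 0 (vcons Nat 0 2 (vnil ((fun (γ : Type0) => γ) Nat))) (vnil (Vec Nat 1))
  ~> vcons (Vec Nat 1) 0 (vcons Nat 0 2 (vnil Nat)) (vnil (Vec Nat 1))
the term's type:
  Vec (Vec Nat 1) 1


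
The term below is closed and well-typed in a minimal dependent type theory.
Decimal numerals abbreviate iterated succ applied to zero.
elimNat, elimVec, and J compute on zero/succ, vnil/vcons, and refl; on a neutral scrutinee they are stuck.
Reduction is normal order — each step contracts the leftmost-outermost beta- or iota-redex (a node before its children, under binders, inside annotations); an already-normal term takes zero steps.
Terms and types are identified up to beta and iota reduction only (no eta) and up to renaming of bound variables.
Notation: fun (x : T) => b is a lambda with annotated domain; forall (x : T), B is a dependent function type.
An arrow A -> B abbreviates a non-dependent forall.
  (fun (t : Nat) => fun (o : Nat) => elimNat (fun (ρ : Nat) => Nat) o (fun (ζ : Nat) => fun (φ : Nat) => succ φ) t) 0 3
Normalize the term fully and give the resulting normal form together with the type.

reduced normal form:
  3
the term's type:
  Nat


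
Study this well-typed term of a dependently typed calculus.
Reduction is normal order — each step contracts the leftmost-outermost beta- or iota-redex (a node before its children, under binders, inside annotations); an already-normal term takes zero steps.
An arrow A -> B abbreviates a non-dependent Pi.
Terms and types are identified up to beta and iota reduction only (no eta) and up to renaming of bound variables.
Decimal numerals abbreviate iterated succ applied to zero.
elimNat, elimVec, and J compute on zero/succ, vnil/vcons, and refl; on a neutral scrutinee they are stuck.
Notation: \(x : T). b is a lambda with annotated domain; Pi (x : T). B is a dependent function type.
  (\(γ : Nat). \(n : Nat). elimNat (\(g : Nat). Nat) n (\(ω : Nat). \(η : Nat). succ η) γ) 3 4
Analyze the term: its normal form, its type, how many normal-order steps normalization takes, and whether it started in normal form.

normal form:
  7
the term's type:
  Nat
steps to reach normal form (normal order): 12
term was already normal: no
first redex: a beta-redex


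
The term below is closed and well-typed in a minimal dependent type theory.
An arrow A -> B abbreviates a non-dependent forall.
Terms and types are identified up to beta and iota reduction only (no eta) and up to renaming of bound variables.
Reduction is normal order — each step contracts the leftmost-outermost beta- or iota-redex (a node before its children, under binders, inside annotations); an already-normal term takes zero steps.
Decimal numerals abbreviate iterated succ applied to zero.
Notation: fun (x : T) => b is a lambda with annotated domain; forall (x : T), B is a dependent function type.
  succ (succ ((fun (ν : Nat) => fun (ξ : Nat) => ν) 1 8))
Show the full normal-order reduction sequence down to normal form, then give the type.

normal-order reduction:
  succ (succ ((fun (ν : Nat) => fun (ξ : Nat) => ν) 1 8))
  ~> succ (succ ((fun (ν : Nat) => 1) 8))
  ~> 3
type:
  Nat


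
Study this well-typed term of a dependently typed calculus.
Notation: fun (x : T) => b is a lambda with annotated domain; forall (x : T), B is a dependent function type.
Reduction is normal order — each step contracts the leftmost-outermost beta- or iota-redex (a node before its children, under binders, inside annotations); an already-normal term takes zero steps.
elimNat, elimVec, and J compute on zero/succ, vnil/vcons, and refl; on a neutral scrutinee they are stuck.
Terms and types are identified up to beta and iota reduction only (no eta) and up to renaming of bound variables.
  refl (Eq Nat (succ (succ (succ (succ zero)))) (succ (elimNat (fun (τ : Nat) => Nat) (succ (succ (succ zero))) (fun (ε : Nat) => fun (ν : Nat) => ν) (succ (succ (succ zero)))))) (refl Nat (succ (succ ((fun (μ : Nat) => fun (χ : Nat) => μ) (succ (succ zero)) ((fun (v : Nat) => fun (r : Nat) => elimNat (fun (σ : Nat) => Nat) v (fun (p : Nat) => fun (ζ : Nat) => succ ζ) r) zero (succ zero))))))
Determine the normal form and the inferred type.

reduced normal form:
  refl (Eq Nat (succ (succ (succ (succ zero)))) (succ (succ (succ (succ zero))))) (refl Nat (succ (succ (succ (succ zero)))))
the term's type:
  Eq (Eq Nat (succ (succ (succ (succ zero)))) (succ (succ (succ (succ zero))))) (refl Nat (succ (succ (succ (succ zero))))) (refl Nat (succ (succ (succ (succ zero)))))


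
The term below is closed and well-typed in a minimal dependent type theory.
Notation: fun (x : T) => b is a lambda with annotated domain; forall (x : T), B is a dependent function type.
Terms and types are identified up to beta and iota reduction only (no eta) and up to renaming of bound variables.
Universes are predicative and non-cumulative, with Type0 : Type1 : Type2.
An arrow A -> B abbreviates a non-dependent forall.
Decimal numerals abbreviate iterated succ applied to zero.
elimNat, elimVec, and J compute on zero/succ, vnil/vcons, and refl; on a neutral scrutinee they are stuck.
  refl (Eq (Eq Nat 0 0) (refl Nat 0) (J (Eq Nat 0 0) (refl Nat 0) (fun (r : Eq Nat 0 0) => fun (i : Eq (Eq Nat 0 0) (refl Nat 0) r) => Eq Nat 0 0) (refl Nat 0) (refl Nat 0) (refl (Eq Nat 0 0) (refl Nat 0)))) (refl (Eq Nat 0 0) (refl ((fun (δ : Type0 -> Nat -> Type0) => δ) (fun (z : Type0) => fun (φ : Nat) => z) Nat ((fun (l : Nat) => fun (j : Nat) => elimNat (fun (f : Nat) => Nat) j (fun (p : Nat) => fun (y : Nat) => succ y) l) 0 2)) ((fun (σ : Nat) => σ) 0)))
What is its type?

type:
  Eq (Eq (Eq Nat 0 0) (refl Nat 0) (refl Nat 0)) (refl (Eq Nat 0 0) (refl Nat 0)) (refl (Eq Nat 0 0) (refl Nat 0))


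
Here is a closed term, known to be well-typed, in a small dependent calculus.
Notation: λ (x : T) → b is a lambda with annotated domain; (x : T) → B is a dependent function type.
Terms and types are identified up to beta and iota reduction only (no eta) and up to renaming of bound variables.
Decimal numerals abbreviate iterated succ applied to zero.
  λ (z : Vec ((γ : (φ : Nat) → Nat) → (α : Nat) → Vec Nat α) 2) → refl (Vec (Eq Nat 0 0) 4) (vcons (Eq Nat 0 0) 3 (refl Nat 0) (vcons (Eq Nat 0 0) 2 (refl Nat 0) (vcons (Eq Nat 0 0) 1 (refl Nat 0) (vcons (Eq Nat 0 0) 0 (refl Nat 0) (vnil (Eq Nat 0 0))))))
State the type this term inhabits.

inferred type:
  (z : Vec ((γ : (φ : Nat) → Nat) → (α : Nat) → Vec Nat α) 2) → Eq (Vec (Eq Nat 0 0) 4) (vcons (Eq Nat 0 0) 3 (refl Nat 0) (vcons (Eq Nat 0 0) 2 (refl Nat 0) (vcons (Eq Nat 0 0) 1 (refl Nat 0) (vcons (Eq Nat 0 0) 0 (refl Nat 0) (vnil (Eq Nat 0 0)))))) (vcons (Eq Nat 0 0) 3 (refl Nat 0) (vcons (Eq Nat 0 0) 2 (refl Nat 0) (vcons (Eq Nat 0 0) 1 (refl Nat 0) (vcons (Eq Nat 0 0) 0 (refl Nat 0) (vnil (Eq Nat 0 0))))))


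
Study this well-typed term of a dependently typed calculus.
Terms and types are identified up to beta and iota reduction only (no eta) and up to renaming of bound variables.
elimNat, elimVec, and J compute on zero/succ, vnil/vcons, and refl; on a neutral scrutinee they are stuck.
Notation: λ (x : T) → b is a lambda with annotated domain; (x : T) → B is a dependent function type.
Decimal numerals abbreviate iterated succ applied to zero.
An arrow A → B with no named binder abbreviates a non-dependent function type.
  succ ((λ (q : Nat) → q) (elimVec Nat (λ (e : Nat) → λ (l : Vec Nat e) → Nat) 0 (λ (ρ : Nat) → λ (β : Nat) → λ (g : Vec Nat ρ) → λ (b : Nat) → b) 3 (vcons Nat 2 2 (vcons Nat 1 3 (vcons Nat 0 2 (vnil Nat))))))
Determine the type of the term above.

type:
  Nat


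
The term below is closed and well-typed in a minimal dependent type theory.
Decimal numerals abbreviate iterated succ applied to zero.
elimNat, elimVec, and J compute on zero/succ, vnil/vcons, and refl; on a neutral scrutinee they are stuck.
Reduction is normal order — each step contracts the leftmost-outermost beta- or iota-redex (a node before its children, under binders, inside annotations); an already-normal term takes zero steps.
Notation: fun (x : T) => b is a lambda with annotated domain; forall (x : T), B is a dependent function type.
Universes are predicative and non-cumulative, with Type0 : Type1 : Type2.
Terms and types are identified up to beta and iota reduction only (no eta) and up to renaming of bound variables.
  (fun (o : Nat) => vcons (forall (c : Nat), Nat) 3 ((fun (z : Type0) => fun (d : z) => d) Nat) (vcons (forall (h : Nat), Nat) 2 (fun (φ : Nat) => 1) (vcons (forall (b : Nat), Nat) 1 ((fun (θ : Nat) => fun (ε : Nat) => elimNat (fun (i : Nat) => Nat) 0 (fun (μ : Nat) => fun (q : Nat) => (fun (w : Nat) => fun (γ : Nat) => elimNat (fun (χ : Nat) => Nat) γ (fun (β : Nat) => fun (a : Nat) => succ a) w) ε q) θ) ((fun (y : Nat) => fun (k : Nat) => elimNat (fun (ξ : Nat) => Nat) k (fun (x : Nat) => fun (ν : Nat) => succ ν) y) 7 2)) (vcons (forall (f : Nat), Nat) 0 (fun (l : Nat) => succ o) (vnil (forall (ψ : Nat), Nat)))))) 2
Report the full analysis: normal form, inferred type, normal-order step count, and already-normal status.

resulting normal form:
  vcons (forall (o : Nat), Nat) 3 (fun (c : Nat) => c) (vcons (forall (z : Nat), Nat) 2 (fun (d : Nat) => 1) (vcons (forall (h : Nat), Nat) 1 (fun (φ : Nat) => elimNat (fun (b : Nat) => Nat) (elimNat (fun (θ : Nat) => Nat) (elimNat (fun (ε : Nat) => Nat) (elimNat (fun (i : Nat) => Nat) (elimNat (fun (μ : Nat) => Nat) (elimNat (fun (q : Nat) => Nat) (elimNat (fun (w : Nat) => Nat) (elimNat (fun (γ : Nat) => Nat) (elimNat (fun (χ : Nat) => Nat) 0 (fun (β : Nat) => fun (a : Nat) => succ a) φ) (fun (y : Nat) => fun (k : Nat) => succ k) φ) (fun (ξ : Nat) => fun (x : Nat) => succ x) φ) (fun (ν : Nat) => fun (f : Nat) => succ f) φ) (fun (l : Nat) => fun (ψ : Nat) => succ ψ) φ) (fun (δ : Nat) => fun (t : Nat) => succ t) φ) (fun (η : Nat) => fun (r : Nat) => succ r) φ) (fun (p : Nat) => fun (m : Nat) => succ m) φ) (fun (u : Nat) => fun (α : Nat) => succ α) φ) (vcons (forall (v : Nat), Nat) 0 (fun (ω : Nat) => 3) (vnil (forall (e : Nat), Nat)))))
the term's type:
  Vec (forall (o : Nat), Nat) 4
steps to reach normal form (normal order): 57
already normal: no
first contracted redex: a beta-redex


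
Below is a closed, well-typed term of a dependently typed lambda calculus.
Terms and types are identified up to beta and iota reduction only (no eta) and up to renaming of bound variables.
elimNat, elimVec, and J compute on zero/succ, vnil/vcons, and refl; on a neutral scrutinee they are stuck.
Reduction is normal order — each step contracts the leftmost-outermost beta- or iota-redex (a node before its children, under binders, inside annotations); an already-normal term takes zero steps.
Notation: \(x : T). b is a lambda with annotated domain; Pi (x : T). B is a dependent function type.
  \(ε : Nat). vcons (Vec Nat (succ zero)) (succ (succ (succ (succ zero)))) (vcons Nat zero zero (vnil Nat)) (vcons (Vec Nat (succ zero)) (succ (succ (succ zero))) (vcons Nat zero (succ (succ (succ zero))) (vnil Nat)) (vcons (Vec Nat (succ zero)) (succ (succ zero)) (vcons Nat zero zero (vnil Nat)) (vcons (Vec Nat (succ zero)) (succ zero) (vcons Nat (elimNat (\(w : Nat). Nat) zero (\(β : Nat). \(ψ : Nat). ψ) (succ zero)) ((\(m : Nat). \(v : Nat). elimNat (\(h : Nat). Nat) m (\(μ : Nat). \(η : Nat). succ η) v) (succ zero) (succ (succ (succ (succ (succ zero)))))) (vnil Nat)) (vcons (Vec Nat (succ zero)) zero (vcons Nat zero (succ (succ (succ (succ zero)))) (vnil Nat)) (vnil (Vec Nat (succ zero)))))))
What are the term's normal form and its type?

normal form:
  \(ε : Nat). vcons (Vec Nat (succ zero)) (succ (succ (succ (succ zero)))) (vcons Nat zero zero (vnil Nat)) (vcons (Vec Nat (succ zero)) (succ (succ (succ zero))) (vcons Nat zero (succ (succ (succ zero))) (vnil Nat)) (vcons (Vec Nat (succ zero)) (succ (succ zero)) (vcons Nat zero zero (vnil Nat)) (vcons (Vec Nat (succ zero)) (succ zero) (vcons Nat zero (succ (succ (succ (succ (succ (succ zero)))))) (vnil Nat)) (vcons (Vec Nat (succ zero)) zero (vcons Nat zero (succ (succ (succ (succ zero)))) (vnil Nat)) (vnil (Vec Nat (succ zero)))))))
the term's type:
  Pi (ε : Nat). Vec (Vec Nat (succ zero)) (succ (succ (succ (succ (succ zero)))))


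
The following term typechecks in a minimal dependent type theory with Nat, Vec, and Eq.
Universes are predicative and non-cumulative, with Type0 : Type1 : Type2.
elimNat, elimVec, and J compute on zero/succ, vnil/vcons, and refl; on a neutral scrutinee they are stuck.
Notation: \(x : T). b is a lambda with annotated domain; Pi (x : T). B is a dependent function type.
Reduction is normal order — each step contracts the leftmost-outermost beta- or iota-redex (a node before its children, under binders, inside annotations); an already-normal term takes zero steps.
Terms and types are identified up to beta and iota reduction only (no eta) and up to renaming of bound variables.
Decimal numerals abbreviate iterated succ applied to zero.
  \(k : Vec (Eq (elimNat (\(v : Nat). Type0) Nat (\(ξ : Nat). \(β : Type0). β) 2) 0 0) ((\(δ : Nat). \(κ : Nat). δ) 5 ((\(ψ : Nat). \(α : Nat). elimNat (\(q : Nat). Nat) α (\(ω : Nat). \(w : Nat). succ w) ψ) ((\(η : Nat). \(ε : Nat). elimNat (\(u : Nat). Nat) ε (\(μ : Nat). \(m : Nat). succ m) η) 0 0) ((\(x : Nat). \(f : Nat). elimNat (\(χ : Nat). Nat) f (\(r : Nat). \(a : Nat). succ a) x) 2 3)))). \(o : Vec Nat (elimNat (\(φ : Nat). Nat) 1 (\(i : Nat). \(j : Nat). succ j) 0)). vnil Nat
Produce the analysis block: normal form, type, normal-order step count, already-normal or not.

resulting normal form:
  \(k : Vec (Eq Nat 0 0) 5). \(v : Vec Nat 1). vnil Nat
the term's type:
  Pi (k : Vec (Eq Nat 0 0) 5). Pi (v : Vec Nat 1). Vec Nat 0
reduction steps (normal order): 10
term was already normal: no
first redex: an elimNat iota-redex


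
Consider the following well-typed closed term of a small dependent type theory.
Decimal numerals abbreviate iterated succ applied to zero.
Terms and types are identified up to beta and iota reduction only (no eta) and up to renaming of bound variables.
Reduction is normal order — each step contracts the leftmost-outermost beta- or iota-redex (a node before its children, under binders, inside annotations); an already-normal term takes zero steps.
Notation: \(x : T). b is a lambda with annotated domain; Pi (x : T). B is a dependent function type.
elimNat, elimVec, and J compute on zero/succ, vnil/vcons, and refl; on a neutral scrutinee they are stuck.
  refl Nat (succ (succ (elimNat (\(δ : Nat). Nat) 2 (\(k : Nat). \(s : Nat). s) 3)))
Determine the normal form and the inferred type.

normal form:
  refl Nat 4
type:
  Eq Nat 4 4
observation: reduction starts at an elimNat iota-redex, and 10 normal-order steps reach the normal form.


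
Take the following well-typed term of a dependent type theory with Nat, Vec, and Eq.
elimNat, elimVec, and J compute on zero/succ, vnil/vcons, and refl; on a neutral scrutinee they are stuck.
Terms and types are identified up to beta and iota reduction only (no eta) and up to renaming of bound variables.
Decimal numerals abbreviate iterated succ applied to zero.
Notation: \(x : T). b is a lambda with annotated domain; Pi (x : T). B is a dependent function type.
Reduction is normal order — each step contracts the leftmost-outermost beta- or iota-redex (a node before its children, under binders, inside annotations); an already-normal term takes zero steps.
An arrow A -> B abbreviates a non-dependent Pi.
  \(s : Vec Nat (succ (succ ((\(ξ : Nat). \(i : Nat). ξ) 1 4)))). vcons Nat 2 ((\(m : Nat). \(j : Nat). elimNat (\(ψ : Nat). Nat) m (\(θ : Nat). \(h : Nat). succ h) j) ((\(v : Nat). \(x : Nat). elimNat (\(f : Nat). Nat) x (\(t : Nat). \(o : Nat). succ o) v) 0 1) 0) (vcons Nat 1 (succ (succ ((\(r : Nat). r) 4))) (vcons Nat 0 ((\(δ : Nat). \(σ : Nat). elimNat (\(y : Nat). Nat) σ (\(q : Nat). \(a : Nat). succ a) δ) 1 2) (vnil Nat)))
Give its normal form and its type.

normal form:
  \(s : Vec Nat 3). vcons Nat 2 1 (vcons Nat 1 6 (vcons Nat 0 3 (vnil Nat)))
inferred type:
  Vec Nat 3 -> Vec Nat 3
observation: the first redex contracted is a beta-redex; the normal form is reached in 15 normal-order steps.


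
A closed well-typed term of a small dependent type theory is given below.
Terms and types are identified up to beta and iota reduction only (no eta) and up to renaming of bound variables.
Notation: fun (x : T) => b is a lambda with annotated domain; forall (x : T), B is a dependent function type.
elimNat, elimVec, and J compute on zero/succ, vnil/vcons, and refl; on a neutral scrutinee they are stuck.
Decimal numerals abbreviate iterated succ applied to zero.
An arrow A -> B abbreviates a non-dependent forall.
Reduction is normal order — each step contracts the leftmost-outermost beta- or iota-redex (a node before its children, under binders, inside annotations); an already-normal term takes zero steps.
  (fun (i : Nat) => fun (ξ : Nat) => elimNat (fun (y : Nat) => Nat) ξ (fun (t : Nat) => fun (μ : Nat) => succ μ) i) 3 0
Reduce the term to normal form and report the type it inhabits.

normal form:
  3
the term's type:
  Nat
observation: normalization takes exactly 12 steps under the normal-order strategy.


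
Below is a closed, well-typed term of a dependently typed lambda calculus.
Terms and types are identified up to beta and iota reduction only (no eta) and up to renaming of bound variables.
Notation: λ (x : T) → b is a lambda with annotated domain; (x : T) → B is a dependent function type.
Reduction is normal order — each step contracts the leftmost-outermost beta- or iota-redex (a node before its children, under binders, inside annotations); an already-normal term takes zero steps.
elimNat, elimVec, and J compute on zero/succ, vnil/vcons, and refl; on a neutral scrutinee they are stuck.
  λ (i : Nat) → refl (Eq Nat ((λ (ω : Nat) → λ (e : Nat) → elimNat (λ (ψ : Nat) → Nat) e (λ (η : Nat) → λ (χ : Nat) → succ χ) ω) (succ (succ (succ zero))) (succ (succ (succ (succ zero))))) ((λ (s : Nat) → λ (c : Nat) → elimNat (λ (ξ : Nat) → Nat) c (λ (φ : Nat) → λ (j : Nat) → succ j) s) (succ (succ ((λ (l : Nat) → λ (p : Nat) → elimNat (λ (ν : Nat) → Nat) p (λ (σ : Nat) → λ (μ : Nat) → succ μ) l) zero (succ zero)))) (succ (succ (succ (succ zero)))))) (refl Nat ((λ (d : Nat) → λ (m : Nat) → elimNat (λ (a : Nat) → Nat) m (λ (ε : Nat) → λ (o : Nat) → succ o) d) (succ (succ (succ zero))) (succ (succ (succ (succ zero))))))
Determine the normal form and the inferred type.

reduced normal form:
  λ (i : Nat) → refl (Eq Nat (succ (succ (succ (succ (succ (succ (succ zero))))))) (succ (succ (succ (succ (succ (succ (succ zero)))))))) (refl Nat (succ (succ (succ (succ (succ (succ (succ zero))))))))
the term's type:
  (i : Nat) → Eq (Eq Nat (succ (succ (succ (succ (succ (succ (succ zero))))))) (succ (succ (succ (succ (succ (succ (succ zero)))))))) (refl Nat (succ (succ (succ (succ (succ (succ (succ zero)))))))) (refl Nat (succ (succ (succ (succ (succ (succ (succ zero))))))))


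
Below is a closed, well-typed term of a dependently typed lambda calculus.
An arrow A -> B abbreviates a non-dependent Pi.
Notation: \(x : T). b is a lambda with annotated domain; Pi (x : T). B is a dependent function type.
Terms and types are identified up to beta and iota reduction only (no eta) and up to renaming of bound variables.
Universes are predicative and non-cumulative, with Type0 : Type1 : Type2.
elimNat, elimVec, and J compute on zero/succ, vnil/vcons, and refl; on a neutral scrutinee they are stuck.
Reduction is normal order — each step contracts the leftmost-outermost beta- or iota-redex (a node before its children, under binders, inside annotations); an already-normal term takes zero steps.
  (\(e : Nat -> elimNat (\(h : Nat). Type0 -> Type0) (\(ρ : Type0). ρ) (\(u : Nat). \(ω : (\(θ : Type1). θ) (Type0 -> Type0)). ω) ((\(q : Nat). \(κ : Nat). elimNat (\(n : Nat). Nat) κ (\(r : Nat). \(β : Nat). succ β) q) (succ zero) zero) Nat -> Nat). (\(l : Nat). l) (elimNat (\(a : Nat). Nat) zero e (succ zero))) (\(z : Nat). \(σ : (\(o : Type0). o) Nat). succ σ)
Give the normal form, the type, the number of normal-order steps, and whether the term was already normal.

normal form:
  succ zero
the term's type:
  Nat
steps to reach normal form (normal order): 6
already normal: no
first contracted redex: a beta-redex


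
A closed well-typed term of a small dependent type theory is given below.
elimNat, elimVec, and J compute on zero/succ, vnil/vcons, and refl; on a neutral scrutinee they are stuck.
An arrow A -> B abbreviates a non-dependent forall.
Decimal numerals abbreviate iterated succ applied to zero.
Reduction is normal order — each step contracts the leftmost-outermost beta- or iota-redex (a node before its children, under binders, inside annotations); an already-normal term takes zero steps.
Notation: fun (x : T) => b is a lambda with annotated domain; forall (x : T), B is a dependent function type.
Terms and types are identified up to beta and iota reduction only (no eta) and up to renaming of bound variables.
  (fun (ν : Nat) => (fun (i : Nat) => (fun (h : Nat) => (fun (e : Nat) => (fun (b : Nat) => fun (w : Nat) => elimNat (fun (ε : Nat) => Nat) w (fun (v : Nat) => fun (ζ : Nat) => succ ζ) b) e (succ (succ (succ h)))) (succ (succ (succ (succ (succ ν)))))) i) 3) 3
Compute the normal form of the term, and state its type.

normal form:
  14
inferred type:
  Nat


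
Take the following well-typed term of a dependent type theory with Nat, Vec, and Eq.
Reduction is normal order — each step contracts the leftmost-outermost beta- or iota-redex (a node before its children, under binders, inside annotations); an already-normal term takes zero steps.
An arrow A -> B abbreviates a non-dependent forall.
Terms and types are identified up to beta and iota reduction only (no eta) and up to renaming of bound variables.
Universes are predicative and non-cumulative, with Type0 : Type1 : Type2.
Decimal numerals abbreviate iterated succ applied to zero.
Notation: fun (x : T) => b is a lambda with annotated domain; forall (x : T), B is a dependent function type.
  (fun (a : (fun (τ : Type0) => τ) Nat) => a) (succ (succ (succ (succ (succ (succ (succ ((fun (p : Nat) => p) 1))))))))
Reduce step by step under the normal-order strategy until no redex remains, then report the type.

normal-order reduction:
  (fun (a : (fun (τ : Type0) => τ) Nat) => a) (succ (succ (succ (succ (succ (succ (succ ((fun (p : Nat) => p) 1))))))))
  ~> succ (succ (succ (succ (succ (succ (succ ((fun (a : Nat) => a) 1)))))))
  ~> 8
the term's type:
  Nat


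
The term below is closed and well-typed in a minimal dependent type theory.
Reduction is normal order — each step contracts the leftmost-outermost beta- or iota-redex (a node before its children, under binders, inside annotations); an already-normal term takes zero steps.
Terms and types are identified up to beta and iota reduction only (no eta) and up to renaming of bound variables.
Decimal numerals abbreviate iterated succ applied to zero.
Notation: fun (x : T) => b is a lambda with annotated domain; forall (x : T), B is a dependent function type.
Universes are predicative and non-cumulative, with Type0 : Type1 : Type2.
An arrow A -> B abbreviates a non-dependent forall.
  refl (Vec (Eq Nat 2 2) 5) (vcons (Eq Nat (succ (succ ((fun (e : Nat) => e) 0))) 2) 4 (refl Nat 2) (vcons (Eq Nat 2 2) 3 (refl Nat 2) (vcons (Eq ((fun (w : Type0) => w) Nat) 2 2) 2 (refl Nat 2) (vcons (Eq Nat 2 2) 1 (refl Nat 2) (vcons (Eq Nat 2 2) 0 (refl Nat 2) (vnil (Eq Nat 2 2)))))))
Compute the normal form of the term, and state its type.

resulting normal form:
  refl (Vec (Eq Nat 2 2) 5) (vcons (Eq Nat 2 2) 4 (refl Nat 2) (vcons (Eq Nat 2 2) 3 (refl Nat 2) (vcons (Eq Nat 2 2) 2 (refl Nat 2) (vcons (Eq Nat 2 2) 1 (refl Nat 2) (vcons (Eq Nat 2 2) 0 (refl Nat 2) (vnil (Eq Nat 2 2)))))))
the term's type:
  Eq (Vec (Eq Nat 2 2) 5) (vcons (Eq Nat 2 2) 4 (refl Nat 2) (vcons (Eq Nat 2 2) 3 (refl Nat 2) (vcons (Eq Nat 2 2) 2 (refl Nat 2) (vcons (Eq Nat 2 2) 1 (refl Nat 2) (vcons (Eq Nat 2 2) 0 (refl Nat 2) (vnil (Eq Nat 2 2))))))) (vcons (Eq Nat 2 2) 4 (refl Nat 2) (vcons (Eq Nat 2 2) 3 (refl Nat 2) (vcons (Eq Nat 2 2) 2 (refl Nat 2) (vcons (Eq Nat 2 2) 1 (refl Nat 2) (vcons (Eq Nat 2 2) 0 (refl Nat 2) (vnil (Eq Nat 2 2)))))))


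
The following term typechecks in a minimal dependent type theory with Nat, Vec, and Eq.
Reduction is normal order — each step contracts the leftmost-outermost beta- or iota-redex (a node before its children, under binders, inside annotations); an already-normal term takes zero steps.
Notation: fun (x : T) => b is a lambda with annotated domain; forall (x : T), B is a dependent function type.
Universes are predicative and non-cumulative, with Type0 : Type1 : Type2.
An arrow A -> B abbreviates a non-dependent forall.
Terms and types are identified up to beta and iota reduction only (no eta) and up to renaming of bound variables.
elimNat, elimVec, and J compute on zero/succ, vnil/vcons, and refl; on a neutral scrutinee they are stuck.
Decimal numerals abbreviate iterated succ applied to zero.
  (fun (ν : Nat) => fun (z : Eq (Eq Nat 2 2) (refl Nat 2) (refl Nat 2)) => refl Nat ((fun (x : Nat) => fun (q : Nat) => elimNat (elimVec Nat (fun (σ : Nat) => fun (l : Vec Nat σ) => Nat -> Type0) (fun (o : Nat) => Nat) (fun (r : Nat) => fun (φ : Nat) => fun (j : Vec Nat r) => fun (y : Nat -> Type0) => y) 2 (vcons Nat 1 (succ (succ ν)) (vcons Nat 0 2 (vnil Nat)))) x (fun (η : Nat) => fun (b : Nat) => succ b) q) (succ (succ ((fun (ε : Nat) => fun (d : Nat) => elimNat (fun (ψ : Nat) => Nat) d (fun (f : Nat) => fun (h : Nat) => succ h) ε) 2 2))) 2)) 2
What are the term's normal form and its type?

reduced normal form:
  fun (ν : Eq (Eq Nat 2 2) (refl Nat 2) (refl Nat 2)) => refl Nat 8
the term's type:
  Eq (Eq Nat 2 2) (refl Nat 2) (refl Nat 2) -> Eq Nat 8 8
observation: the term reaches its normal form after 19 normal-order steps.


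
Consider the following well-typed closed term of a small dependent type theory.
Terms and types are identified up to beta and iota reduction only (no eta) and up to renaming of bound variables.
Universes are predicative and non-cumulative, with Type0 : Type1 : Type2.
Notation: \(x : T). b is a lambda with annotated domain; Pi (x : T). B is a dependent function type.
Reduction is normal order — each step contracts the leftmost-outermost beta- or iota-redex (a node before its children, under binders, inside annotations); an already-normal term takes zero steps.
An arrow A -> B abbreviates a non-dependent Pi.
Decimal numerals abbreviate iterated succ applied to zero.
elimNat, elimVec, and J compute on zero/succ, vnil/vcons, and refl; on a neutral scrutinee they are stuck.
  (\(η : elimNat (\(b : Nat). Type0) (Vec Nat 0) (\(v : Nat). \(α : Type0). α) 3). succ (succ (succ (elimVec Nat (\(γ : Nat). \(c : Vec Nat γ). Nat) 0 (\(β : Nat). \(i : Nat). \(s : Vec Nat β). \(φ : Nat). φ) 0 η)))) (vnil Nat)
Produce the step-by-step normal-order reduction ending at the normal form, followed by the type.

normal-order reduction sequence:
  (\(η : elimNat (\(b : Nat). Type0) (Vec Nat 0) (\(v : Nat). \(α : Type0). α) 3). succ (succ (succ (elimVec Nat (\(γ : Nat). \(c : Vec Nat γ). Nat) 0 (\(β : Nat). \(i : Nat). \(s : Vec Nat β). \(φ : Nat). φ) 0 η)))) (vnil Nat)
  ~> succ (succ (succ (elimVec Nat (\(η : Nat). \(b : Vec Nat η). Nat) 0 (\(v : Nat). \(α : Nat). \(γ : Vec Nat v). \(c : Nat). c) 0 (vnil Nat))))
  ~> 3
the term's type:
  Nat


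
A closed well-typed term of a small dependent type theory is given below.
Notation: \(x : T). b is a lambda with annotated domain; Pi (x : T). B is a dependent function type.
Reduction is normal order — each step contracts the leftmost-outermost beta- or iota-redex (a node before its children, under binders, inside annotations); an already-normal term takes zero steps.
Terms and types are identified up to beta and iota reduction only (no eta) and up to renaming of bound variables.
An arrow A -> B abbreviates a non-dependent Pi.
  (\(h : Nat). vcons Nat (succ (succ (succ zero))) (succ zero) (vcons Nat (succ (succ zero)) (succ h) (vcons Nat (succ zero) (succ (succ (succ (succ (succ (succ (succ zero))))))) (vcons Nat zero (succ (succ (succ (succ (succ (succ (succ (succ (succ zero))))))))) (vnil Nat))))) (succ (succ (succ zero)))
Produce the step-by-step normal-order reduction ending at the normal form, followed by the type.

normal-order reduction:
  (\(h : Nat). vcons Nat (succ (succ (succ zero))) (succ zero) (vcons Nat (succ (succ zero)) (succ h) (vcons Nat (succ zero) (succ (succ (succ (succ (succ (succ (succ zero))))))) (vcons Nat zero (succ (succ (succ (succ (succ (succ (succ (succ (succ zero))))))))) (vnil Nat))))) (succ (succ (succ zero)))
  ~> vcons Nat (succ (succ (succ zero))) (succ zero) (vcons Nat (succ (succ zero)) (succ (succ (succ (succ zero)))) (vcons Nat (succ zero) (succ (succ (succ (succ (succ (succ (succ zero))))))) (vcons Nat zero (succ (succ (succ (succ (succ (succ (succ (succ (succ zero))))))))) (vnil Nat))))
type:
  Vec Nat (succ (succ (succ (succ zero))))


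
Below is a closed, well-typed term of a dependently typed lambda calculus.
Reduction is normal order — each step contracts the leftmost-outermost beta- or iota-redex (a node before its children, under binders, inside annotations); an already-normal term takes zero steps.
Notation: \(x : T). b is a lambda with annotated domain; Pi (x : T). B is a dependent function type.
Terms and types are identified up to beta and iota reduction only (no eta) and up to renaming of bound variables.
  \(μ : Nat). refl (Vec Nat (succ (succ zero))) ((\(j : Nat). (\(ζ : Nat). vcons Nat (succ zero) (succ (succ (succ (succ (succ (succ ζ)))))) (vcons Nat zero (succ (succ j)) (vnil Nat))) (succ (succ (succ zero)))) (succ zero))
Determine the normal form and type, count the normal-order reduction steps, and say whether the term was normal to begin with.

reduced normal form:
  \(μ : Nat). refl (Vec Nat (succ (succ zero))) (vcons Nat (succ zero) (succ (succ (succ (succ (succ (succ (succ (succ (succ zero))))))))) (vcons Nat zero (succ (succ (succ zero))) (vnil Nat)))
type:
  Pi (μ : Nat). Eq (Vec Nat (succ (succ zero))) (vcons Nat (succ zero) (succ (succ (succ (succ (succ (succ (succ (succ (succ zero))))))))) (vcons Nat zero (succ (succ (succ zero))) (vnil Nat))) (vcons Nat (succ zero) (succ (succ (succ (succ (succ (succ (succ (succ (succ zero))))))))) (vcons Nat zero (succ (succ (succ zero))) (vnil Nat)))
reduction steps (normal order): 2
already normal: no
first contracted redex: a beta-redex
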